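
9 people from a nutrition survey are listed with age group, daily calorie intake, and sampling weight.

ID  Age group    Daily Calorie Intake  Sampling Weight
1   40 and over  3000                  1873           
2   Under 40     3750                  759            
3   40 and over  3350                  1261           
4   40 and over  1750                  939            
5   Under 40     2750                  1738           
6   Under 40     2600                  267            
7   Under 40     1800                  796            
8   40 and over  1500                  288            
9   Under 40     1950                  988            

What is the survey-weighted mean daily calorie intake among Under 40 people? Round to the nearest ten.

2570

Under 40 rows: 2, 5, 6, 7, 9
Weighted sum = 3750×759 + 2750×1738 + 2600×267 + 1800×796 + 1950×988
  = 2846250 + 4779500 + 694200 + 1432800 + 1926600 = 11679350
Sum of weights = 759 + 1738 + 267 + 796 + 988 = 4548
Weighted mean = 11679350 / 4548 = 2568.0189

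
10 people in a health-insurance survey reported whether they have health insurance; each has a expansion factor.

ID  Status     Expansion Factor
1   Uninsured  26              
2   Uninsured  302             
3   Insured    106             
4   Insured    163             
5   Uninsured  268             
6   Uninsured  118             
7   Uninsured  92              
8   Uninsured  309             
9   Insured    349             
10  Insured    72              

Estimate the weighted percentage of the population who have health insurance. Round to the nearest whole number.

Sum of weights for 'Insured' = 106 + 163 + 349 + 72 = 690
Total weight = 26 + 302 + 106 + 163 + 268 + 118 + 92 + 309 + 349 + 72 = 1805
Weighted proportion = 690 / 1805 = 0.38227147 → 38.227147%

38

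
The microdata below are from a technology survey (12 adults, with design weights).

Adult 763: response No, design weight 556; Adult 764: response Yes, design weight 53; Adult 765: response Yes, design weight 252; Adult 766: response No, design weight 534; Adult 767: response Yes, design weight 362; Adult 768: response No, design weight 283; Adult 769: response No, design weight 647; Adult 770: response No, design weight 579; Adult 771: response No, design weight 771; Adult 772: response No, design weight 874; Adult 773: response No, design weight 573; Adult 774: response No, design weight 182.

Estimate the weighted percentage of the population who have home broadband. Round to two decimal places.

11.77

Sum of weights for 'Yes' = 53 + 252 + 362 = 667
Total weight = 556 + 53 + 252 + 534 + 362 + 283 + 647 + 579 + 771 + 874 + 573 + 182 = 5666
Weighted proportion = 667 / 5666 = 0.11771973 → 11.771973%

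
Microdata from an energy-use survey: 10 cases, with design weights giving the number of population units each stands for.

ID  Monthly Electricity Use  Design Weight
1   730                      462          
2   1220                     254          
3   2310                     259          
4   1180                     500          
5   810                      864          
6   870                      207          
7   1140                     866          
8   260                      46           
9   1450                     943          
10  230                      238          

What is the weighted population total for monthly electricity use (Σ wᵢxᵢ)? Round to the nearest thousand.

Weighted total = 730×462 + 1220×254 + 2310×259 + 1180×500 + 810×864 + 870×207 + 1140×866 + 260×46 + 1450×943 + 230×238
  = 5136650

5137000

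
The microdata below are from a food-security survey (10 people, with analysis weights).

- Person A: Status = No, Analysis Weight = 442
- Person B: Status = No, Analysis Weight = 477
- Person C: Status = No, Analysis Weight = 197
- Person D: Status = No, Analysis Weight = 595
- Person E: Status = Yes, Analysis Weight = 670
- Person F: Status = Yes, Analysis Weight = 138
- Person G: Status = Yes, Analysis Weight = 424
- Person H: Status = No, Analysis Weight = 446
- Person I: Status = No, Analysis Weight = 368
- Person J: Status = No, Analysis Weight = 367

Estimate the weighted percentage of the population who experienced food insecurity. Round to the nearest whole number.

30

Sum of weights for 'Yes' = 670 + 138 + 424 = 1232
Total weight = 442 + 477 + 197 + 595 + 670 + 138 + 424 + 446 + 368 + 367 = 4124
Weighted proportion = 1232 / 4124 = 0.29873909 → 29.873909%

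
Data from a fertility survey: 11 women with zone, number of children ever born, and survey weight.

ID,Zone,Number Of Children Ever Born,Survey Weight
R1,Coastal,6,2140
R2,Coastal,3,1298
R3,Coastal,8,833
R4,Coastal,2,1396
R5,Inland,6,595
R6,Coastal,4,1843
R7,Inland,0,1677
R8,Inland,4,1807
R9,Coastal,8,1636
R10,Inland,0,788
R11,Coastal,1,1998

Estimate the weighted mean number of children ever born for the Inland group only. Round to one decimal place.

2.2

Inland rows: R5, R7, R8, R10
Weighted sum = 6×595 + 0×1677 + 4×1807 + 0×788
  = 3570 + 0 + 7228 + 0 = 10798
Sum of weights = 4867
Weighted mean = 10798 / 4867 = 2.2186152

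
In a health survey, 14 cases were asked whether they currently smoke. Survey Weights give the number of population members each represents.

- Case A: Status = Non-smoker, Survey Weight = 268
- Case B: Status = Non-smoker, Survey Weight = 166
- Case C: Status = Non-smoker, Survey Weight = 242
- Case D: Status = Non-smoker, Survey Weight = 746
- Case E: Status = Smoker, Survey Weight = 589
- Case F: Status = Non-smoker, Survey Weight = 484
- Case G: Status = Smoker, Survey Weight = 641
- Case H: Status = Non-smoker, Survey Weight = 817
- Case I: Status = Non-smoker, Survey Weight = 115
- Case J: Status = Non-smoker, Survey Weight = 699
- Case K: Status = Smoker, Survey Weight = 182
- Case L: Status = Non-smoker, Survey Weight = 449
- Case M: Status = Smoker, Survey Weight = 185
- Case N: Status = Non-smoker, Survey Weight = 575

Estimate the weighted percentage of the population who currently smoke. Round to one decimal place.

Sum of weights for 'Smoker' = 589 + 641 + 182 + 185 = 1597
Total weight = 6158
Weighted proportion = 1597 / 6158 = 0.25933745 → 25.933745%

25.9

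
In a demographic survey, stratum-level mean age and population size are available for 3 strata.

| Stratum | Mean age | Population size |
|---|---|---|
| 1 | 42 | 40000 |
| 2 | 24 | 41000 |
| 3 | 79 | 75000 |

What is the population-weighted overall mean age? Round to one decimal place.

55.1

Σ Nₕ·x̄ₕ = 42×40000 + 24×41000 + 79×75000
  = 1680000 + 984000 + 5925000 = 8589000
Σ Nₕ = 40000 + 41000 + 75000 = 156000
Overall mean = 8589000 / 156000 = 55.057692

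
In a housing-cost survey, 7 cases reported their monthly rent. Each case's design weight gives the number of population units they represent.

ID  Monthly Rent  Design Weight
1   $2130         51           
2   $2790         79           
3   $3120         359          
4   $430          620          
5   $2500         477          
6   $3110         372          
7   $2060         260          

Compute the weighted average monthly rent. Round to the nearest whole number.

Weighted sum = 2130×51 + 2790×79 + 3120×359 + 430×620 + 2500×477 + 3110×372 + 2060×260
  = 108630 + 220410 + 1120080 + 266600 + 1192500 + 1156920 + 535600 = 4600740
Sum of weights = 51 + 79 + 359 + 620 + 477 + 372 + 260 = 2218
Weighted mean = 4600740 / 2218 = 2074.2741

2074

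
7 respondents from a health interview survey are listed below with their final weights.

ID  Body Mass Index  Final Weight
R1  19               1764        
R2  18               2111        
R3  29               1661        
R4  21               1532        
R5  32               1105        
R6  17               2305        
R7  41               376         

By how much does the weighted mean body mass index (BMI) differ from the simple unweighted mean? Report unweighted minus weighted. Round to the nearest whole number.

Unweighted sum = 19 + 18 + 29 + 21 + 32 + 17 + 41 = 177
Unweighted mean = 177 / 7 = 25.285714
Weighted sum = 19×1764 + 18×2111 + 29×1661 + 21×1532 + 32×1105 + 17×2305 + 41×376
  = 33516 + 37998 + 48169 + 32172 + 35360 + 39185 + 15416 = 241816
Sum of weights = 1764 + 2111 + 1661 + 1532 + 1105 + 2305 + 376 = 10854
Weighted mean = 241816 / 10854 = 22.278975
Difference (unweighted minus weighted) = 3.0067388

3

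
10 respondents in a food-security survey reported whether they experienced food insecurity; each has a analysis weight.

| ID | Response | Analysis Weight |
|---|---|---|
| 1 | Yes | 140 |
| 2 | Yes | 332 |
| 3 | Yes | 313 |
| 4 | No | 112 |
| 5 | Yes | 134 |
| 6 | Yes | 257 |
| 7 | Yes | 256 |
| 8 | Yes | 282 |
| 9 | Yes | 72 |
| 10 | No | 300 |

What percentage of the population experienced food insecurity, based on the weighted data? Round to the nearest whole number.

81

Sum of weights for 'Yes' = 140 + 332 + 313 + 134 + 257 + 256 + 282 + 72 = 1786
Total weight = 2198
Weighted proportion = 1786 / 2198 = 0.81255687 → 81.255687%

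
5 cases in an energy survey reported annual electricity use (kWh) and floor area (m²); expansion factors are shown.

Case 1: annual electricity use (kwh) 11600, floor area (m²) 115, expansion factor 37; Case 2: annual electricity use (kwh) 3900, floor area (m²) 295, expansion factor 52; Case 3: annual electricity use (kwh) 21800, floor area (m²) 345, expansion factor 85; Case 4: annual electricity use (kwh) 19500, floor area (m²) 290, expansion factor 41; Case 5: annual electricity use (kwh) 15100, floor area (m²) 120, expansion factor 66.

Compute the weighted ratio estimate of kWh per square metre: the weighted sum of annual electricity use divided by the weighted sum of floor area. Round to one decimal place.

Σ wᵢ·y = 11600×37 + 3900×52 + 21800×85 + 19500×41 + 15100×66
  = 429200 + 202800 + 1853000 + 799500 + 996600 = 4281100
Σ wᵢ·x = 115×37 + 295×52 + 345×85 + 290×41 + 120×66
  = 4255 + 15340 + 29325 + 11890 + 7920 = 68730
Ratio = 4281100 / 68730 = 62.288666

62.3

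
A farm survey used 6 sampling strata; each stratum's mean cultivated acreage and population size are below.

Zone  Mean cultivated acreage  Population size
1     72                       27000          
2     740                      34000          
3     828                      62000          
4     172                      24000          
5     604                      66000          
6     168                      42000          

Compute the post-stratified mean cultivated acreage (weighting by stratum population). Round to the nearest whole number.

508

Σ Nₕ·x̄ₕ = 72×27000 + 740×34000 + 828×62000 + 172×24000 + 604×66000 + 168×42000
  = 1944000 + 25160000 + 51336000 + 4128000 + 39864000 + 7056000 = 129488000
Σ Nₕ = 27000 + 34000 + 62000 + 24000 + 66000 + 42000 = 255000
Overall mean = 129488000 / 255000 = 507.79608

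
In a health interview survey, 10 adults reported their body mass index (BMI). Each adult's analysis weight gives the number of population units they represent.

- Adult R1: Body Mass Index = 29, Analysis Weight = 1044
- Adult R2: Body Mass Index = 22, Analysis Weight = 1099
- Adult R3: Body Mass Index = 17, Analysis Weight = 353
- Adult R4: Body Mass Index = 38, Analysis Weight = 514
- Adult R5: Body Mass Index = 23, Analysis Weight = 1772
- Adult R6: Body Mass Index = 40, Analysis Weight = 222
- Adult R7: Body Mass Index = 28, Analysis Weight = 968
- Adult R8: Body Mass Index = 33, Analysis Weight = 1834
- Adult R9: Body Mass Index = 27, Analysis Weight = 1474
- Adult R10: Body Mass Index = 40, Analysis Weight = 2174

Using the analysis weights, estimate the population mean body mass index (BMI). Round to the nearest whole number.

30

Weighted sum = 29×1044 + 22×1099 + 17×353 + 38×514 + 23×1772 + 40×222 + 28×968 + 33×1834 + 27×1474 + 40×2174
  = 344007
Sum of weights = 11454
Weighted mean = 344007 / 11454 = 30.033787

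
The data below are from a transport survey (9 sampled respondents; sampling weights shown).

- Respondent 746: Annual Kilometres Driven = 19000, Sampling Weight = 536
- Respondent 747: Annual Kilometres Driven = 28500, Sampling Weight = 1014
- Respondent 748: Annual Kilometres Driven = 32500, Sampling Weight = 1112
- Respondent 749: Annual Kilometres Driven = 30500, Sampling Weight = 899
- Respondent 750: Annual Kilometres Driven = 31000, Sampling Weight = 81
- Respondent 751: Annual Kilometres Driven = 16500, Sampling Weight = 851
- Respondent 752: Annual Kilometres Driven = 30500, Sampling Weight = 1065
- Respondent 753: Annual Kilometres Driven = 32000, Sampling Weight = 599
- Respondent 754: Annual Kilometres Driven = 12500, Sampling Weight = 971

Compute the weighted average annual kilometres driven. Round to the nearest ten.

25670

Weighted sum = 19000×536 + 28500×1014 + 32500×1112 + 30500×899 + 31000×81 + 16500×851 + 30500×1065 + 32000×599 + 12500×971
  = 10184000 + 28899000 + 36140000 + 27419500 + 2511000 + 14041500 + 32482500 + 19168000 + 12137500 = 182983000
Sum of weights = 536 + 1014 + 1112 + 899 + 81 + 851 + 1065 + 599 + 971 = 7128
Weighted mean = 182983000 / 7128 = 25671.016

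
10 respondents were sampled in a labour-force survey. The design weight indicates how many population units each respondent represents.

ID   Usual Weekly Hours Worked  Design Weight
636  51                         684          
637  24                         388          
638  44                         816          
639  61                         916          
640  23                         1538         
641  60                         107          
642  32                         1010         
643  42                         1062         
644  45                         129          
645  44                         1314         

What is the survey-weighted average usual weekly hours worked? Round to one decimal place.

Weighted sum = 51×684 + 24×388 + 44×816 + 61×916 + 23×1538 + 60×107 + 32×1010 + 42×1062 + 45×129 + 44×1314
  = 34884 + 9312 + 35904 + 55876 + 35374 + 6420 + 32320 + 44604 + 5805 + 57816 = 318315
Sum of weights = 7964
Weighted mean = 318315 / 7964 = 39.969237

40.0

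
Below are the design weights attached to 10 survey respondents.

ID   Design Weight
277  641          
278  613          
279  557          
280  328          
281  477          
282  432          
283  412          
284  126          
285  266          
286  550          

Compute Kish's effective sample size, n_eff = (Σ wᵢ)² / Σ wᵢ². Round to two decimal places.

8.90

Σ wᵢ = 641 + 613 + 557 + 328 + 477 + 432 + 412 + 126 + 266 + 550 = 4402
Σ wᵢ² = 410881 + 375769 + 310249 + 107584 + 227529 + 186624 + 169744 + 15876 + 70756 + 302500 = 2177512
n_eff = 4402² / 2177512 = 19377604 / 2177512 = 8.8989654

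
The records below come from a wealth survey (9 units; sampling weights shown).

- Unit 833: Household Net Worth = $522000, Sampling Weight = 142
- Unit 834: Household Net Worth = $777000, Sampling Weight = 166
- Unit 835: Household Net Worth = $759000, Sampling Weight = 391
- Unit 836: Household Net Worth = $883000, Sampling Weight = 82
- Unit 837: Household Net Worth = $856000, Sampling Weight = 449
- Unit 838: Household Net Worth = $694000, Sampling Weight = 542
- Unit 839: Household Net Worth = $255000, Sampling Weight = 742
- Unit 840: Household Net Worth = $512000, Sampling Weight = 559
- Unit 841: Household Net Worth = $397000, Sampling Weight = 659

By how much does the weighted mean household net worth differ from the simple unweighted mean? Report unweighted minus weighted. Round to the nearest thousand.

74000

Unweighted sum = 5655000
Unweighted mean = 5655000 / 9 = 628333.33
Weighted sum = 522000×142 + 777000×166 + 759000×391 + 883000×82 + 856000×449 + 694000×542 + 255000×742 + 512000×559 + 397000×659
  = 74124000 + 128982000 + 296769000 + 72406000 + 384344000 + 376148000 + 189210000 + 286208000 + 261623000 = 2069814000
Sum of weights = 3732
Weighted mean = 2069814000 / 3732 = 554612.54
Difference (unweighted minus weighted) = 73720.793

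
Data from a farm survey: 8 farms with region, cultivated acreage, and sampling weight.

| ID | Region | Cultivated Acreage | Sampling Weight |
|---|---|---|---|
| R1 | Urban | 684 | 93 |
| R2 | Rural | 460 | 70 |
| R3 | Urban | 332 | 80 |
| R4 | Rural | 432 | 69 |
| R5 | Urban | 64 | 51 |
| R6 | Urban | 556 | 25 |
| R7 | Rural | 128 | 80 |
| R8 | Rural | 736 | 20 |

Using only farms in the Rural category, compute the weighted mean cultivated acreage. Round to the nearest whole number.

Rural rows: R2, R4, R7, R8
Weighted sum = 460×70 + 432×69 + 128×80 + 736×20
  = 86968
Sum of weights = 239
Weighted mean = 86968 / 239 = 363.88285

364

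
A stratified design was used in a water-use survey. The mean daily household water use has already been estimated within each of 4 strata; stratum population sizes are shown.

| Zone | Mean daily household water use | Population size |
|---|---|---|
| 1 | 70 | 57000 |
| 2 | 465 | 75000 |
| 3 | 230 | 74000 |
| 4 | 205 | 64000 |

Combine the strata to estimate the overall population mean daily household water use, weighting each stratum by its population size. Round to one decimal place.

255.6

Σ Nₕ·x̄ₕ = 70×57000 + 465×75000 + 230×74000 + 205×64000
  = 69005000
Σ Nₕ = 57000 + 75000 + 74000 + 64000 = 270000
Overall mean = 69005000 / 270000 = 255.57407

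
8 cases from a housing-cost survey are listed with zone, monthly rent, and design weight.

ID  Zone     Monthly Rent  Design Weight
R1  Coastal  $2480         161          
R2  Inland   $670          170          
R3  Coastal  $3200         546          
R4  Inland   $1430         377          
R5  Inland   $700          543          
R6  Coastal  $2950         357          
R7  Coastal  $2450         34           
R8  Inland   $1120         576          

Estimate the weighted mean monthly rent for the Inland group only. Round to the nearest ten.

1010

Inland rows: R2, R4, R5, R8
Weighted sum = 670×170 + 1430×377 + 700×543 + 1120×576
  = 113900 + 539110 + 380100 + 645120 = 1678230
Sum of weights = 170 + 377 + 543 + 576 = 1666
Weighted mean = 1678230 / 1666 = 1007.3409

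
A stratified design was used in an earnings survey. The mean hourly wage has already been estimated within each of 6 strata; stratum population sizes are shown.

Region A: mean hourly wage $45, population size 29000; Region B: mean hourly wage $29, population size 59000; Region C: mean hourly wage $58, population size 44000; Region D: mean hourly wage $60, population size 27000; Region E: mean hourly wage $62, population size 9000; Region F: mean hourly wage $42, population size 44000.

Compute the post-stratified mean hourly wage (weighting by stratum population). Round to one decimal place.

Σ Nₕ·x̄ₕ = 9594000
Σ Nₕ = 29000 + 59000 + 44000 + 27000 + 9000 + 44000 = 212000
Overall mean = 9594000 / 212000 = 45.254717

45.3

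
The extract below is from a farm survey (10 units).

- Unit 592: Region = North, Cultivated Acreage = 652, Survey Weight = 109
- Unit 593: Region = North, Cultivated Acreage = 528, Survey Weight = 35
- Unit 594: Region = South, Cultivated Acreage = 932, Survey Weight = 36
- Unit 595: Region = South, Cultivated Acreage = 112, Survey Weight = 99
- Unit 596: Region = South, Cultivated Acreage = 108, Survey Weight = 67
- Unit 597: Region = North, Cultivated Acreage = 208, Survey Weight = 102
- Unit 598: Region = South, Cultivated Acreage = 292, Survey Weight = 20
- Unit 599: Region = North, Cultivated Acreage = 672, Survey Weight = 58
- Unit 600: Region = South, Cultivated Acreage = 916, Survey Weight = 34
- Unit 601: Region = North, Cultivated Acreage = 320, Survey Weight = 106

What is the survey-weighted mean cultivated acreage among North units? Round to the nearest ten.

North rows: 592, 593, 597, 599, 601
Weighted sum = 652×109 + 528×35 + 208×102 + 672×58 + 320×106
  = 71068 + 18480 + 21216 + 38976 + 33920 = 183660
Sum of weights = 109 + 35 + 102 + 58 + 106 = 410
Weighted mean = 183660 / 410 = 447.95122

450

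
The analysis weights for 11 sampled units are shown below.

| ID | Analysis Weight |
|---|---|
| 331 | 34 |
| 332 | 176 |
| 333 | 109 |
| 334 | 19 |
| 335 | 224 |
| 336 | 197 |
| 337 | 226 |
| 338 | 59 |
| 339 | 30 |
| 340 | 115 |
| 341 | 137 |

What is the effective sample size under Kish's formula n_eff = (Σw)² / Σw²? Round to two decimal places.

7.96

Σ wᵢ = 34 + 176 + 109 + 19 + 224 + 197 + 226 + 59 + 30 + 115 + 137 = 1326
Σ wᵢ² = 220810
n_eff = 1326² / 220810 = 1758276 / 220810 = 7.9628459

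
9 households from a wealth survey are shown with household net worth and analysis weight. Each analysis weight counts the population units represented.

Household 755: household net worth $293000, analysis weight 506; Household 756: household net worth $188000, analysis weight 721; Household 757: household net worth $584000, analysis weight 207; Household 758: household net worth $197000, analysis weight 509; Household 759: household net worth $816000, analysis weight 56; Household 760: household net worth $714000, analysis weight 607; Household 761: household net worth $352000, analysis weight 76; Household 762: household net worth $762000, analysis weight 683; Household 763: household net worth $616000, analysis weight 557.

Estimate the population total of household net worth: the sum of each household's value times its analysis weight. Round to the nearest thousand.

1874371000

Weighted total = 293000×506 + 188000×721 + 584000×207 + 197000×509 + 816000×56 + 714000×607 + 352000×76 + 762000×683 + 616000×557
  = 148258000 + 135548000 + 120888000 + 100273000 + 45696000 + 433398000 + 26752000 + 520446000 + 343112000 = 1874371000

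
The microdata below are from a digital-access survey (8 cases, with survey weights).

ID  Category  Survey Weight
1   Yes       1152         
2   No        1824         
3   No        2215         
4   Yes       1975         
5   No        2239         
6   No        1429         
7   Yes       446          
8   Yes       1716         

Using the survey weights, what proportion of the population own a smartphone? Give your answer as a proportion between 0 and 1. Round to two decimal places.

Sum of weights for 'Yes' = 1152 + 1975 + 446 + 1716 = 5289
Total weight = 1152 + 1824 + 2215 + 1975 + 2239 + 1429 + 446 + 1716 = 12996
Weighted proportion = 5289 / 12996 = 0.40697138

0.41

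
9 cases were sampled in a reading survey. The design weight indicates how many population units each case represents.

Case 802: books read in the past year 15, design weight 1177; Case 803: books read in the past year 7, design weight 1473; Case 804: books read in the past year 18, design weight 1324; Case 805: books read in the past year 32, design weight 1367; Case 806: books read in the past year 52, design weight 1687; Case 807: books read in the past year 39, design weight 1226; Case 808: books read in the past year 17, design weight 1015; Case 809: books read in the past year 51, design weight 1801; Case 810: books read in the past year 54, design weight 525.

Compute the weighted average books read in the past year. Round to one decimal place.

Weighted sum = 15×1177 + 7×1473 + 18×1324 + 32×1367 + 52×1687 + 39×1226 + 17×1015 + 51×1801 + 54×525
  = 17655 + 10311 + 23832 + 43744 + 87724 + 47814 + 17255 + 91851 + 28350 = 368536
Sum of weights = 11595
Weighted mean = 368536 / 11595 = 31.784045

31.8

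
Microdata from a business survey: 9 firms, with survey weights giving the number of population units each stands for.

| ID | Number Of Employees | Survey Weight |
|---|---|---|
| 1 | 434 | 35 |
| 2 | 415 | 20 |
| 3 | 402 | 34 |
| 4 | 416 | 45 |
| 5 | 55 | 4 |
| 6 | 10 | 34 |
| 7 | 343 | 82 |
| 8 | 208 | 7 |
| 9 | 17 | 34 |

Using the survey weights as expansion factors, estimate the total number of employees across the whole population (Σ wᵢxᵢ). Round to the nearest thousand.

Weighted total = 434×35 + 415×20 + 402×34 + 416×45 + 55×4 + 10×34 + 343×82 + 208×7 + 17×34
  = 15190 + 8300 + 13668 + 18720 + 220 + 340 + 28126 + 1456 + 578 = 86598

87000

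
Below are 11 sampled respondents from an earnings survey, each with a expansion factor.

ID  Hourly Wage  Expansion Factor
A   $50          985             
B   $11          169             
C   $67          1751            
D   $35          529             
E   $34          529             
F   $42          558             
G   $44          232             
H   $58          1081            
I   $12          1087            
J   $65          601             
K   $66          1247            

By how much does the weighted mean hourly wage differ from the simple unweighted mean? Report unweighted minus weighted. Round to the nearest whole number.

Unweighted sum = 484
Unweighted mean = 484 / 11 = 44
Weighted sum = 50×985 + 11×169 + 67×1751 + 35×529 + 34×529 + 42×558 + 44×232 + 58×1081 + 12×1087 + 65×601 + 66×1247
  = 435680
Sum of weights = 985 + 169 + 1751 + 529 + 529 + 558 + 232 + 1081 + 1087 + 601 + 1247 = 8769
Weighted mean = 435680 / 8769 = 49.684114
Difference (unweighted minus weighted) = -5.6841145

-6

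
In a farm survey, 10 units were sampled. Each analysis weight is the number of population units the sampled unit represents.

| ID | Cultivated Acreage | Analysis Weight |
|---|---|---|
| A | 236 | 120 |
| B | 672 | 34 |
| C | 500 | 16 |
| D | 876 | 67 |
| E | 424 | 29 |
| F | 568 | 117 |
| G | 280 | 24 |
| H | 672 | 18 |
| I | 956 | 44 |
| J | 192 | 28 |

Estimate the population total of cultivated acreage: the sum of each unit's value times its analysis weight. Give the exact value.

Weighted total = 236×120 + 672×34 + 500×16 + 876×67 + 424×29 + 568×117 + 280×24 + 672×18 + 956×44 + 192×28
  = 28320 + 22848 + 8000 + 58692 + 12296 + 66456 + 6720 + 12096 + 42064 + 5376 = 262868

262868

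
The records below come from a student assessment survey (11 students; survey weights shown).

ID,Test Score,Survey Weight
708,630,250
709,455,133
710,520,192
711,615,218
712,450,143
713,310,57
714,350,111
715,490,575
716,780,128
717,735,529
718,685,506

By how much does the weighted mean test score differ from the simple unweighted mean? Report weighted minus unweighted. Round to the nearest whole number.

47

Unweighted sum = 6020
Unweighted mean = 6020 / 11 = 547.27273
Weighted sum = 630×250 + 455×133 + 520×192 + 615×218 + 450×143 + 310×57 + 350×111 + 490×575 + 780×128 + 735×529 + 685×506
  = 1689810
Sum of weights = 250 + 133 + 192 + 218 + 143 + 57 + 111 + 575 + 128 + 529 + 506 = 2842
Weighted mean = 1689810 / 2842 = 594.5848
Difference (weighted minus unweighted) = 47.312072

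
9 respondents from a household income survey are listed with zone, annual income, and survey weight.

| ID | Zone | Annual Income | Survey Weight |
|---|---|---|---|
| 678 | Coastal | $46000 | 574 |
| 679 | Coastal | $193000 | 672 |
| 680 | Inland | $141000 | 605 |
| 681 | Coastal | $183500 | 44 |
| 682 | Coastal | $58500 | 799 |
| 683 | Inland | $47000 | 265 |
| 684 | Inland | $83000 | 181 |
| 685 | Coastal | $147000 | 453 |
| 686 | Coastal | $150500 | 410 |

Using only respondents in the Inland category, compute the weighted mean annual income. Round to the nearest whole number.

Inland rows: 680, 683, 684
Weighted sum = 141000×605 + 47000×265 + 83000×181
  = 85305000 + 12455000 + 15023000 = 112783000
Sum of weights = 1051
Weighted mean = 112783000 / 1051 = 107310.18

107310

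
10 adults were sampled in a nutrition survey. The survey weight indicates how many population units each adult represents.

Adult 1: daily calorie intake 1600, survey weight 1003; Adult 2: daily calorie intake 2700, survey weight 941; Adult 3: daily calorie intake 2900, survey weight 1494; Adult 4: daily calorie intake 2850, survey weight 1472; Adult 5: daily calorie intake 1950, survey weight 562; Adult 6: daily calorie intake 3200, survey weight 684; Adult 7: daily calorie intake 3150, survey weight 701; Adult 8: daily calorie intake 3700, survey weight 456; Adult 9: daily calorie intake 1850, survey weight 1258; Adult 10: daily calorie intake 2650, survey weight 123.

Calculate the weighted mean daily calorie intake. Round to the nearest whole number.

2589

Weighted sum = 1600×1003 + 2700×941 + 2900×1494 + 2850×1472 + 1950×562 + 3200×684 + 3150×701 + 3700×456 + 1850×1258 + 2650×123
  = 1604800 + 2540700 + 4332600 + 4195200 + 1095900 + 2188800 + 2208150 + 1687200 + 2327300 + 325950 = 22506600
Sum of weights = 8694
Weighted mean = 22506600 / 8694 = 2588.7509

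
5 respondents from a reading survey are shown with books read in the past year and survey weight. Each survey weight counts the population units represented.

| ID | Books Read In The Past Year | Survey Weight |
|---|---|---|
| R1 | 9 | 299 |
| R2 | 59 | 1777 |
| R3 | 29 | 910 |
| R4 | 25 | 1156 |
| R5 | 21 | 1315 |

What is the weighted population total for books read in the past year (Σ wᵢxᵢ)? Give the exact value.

190439

Weighted total = 9×299 + 59×1777 + 29×910 + 25×1156 + 21×1315
  = 2691 + 104843 + 26390 + 28900 + 27615 = 190439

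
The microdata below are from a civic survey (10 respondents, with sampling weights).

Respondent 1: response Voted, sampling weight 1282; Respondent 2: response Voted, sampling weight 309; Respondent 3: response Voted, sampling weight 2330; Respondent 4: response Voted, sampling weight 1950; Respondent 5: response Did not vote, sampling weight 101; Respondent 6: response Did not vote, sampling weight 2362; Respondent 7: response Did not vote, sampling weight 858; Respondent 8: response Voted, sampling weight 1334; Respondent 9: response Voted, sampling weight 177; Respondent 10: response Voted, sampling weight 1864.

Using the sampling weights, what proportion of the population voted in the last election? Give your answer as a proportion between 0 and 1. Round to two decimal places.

0.74

Sum of weights for 'Voted' = 1282 + 309 + 2330 + 1950 + 1334 + 177 + 1864 = 9246
Total weight = 1282 + 309 + 2330 + 1950 + 101 + 2362 + 858 + 1334 + 177 + 1864 = 12567
Weighted proportion = 9246 / 12567 = 0.73573645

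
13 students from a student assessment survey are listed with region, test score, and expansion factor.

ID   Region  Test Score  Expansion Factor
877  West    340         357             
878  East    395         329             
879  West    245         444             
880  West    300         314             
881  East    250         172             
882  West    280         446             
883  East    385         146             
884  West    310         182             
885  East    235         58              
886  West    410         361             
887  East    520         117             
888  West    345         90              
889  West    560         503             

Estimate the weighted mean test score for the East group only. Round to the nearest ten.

East rows: 878, 881, 883, 885, 887
Weighted sum = 303635
Sum of weights = 329 + 172 + 146 + 58 + 117 = 822
Weighted mean = 303635 / 822 = 369.38564

370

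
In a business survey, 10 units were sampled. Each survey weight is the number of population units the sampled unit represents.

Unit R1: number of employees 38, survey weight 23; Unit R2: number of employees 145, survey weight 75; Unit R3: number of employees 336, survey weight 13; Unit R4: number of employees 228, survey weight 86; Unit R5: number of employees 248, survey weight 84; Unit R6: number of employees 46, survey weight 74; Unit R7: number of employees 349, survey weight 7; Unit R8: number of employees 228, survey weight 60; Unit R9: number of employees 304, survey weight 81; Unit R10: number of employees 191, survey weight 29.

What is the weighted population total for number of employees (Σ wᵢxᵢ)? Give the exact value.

106247

Weighted total = 38×23 + 145×75 + 336×13 + 228×86 + 248×84 + 46×74 + 349×7 + 228×60 + 304×81 + 191×29
  = 874 + 10875 + 4368 + 19608 + 20832 + 3404 + 2443 + 13680 + 24624 + 5539 = 106247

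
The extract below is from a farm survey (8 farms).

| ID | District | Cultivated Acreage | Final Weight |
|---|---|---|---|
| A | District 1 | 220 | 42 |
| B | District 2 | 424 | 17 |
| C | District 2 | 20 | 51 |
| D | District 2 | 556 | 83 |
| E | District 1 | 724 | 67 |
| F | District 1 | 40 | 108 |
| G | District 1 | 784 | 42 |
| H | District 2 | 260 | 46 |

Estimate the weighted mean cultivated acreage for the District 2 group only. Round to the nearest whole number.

District 2 rows: B, C, D, H
Weighted sum = 424×17 + 20×51 + 556×83 + 260×46
  = 7208 + 1020 + 46148 + 11960 = 66336
Sum of weights = 17 + 51 + 83 + 46 = 197
Weighted mean = 66336 / 197 = 336.73096

337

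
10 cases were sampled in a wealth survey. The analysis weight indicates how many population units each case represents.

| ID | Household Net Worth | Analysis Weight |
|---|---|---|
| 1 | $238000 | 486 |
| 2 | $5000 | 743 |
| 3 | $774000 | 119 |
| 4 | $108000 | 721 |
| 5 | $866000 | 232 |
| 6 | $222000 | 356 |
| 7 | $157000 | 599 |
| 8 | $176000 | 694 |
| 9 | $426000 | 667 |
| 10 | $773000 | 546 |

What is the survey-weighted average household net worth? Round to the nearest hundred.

Weighted sum = 1491688000
Sum of weights = 486 + 743 + 119 + 721 + 232 + 356 + 599 + 694 + 667 + 546 = 5163
Weighted mean = 1491688000 / 5163 = 288918.85

288900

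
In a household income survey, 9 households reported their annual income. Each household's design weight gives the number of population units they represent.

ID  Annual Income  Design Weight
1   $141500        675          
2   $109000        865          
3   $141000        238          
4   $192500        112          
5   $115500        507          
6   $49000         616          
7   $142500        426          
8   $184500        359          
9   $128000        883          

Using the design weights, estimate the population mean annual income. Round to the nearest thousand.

Weighted sum = 141500×675 + 109000×865 + 141000×238 + 192500×112 + 115500×507 + 49000×616 + 142500×426 + 184500×359 + 128000×883
  = 95512500 + 94285000 + 33558000 + 21560000 + 58558500 + 30184000 + 60705000 + 66235500 + 113024000 = 573622500
Sum of weights = 675 + 865 + 238 + 112 + 507 + 616 + 426 + 359 + 883 = 4681
Weighted mean = 573622500 / 4681 = 122542.73

123000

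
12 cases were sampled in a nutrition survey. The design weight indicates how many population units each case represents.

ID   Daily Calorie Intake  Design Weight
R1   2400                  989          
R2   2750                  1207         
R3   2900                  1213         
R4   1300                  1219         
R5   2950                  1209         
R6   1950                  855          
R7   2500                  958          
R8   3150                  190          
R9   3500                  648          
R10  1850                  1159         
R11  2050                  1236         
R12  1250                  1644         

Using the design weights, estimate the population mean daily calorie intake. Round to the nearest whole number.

Weighted sum = 2400×989 + 2750×1207 + 2900×1213 + 1300×1219 + 2950×1209 + 1950×855 + 2500×958 + 3150×190 + 3500×648 + 1850×1159 + 2050×1236 + 1250×1644
  = 28023500
Sum of weights = 989 + 1207 + 1213 + 1219 + 1209 + 855 + 958 + 190 + 648 + 1159 + 1236 + 1644 = 12527
Weighted mean = 28023500 / 12527 = 2237.048

2237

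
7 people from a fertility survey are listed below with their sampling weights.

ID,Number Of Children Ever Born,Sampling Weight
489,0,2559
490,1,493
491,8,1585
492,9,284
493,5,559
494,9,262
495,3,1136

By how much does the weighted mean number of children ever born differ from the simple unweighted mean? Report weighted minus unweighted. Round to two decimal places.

Unweighted sum = 0 + 1 + 8 + 9 + 5 + 9 + 3 = 35
Unweighted mean = 35 / 7 = 5
Weighted sum = 24290
Sum of weights = 2559 + 493 + 1585 + 284 + 559 + 262 + 1136 = 6878
Weighted mean = 24290 / 6878 = 3.5315499
Difference (weighted minus unweighted) = -1.4684501

-1.47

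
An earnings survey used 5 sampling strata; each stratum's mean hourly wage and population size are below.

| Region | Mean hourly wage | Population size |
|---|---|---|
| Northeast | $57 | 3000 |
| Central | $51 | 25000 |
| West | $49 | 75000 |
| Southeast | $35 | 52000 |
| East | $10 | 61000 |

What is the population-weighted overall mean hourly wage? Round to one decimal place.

35.0

Σ Nₕ·x̄ₕ = 57×3000 + 51×25000 + 49×75000 + 35×52000 + 10×61000
  = 171000 + 1275000 + 3675000 + 1820000 + 610000 = 7551000
Σ Nₕ = 3000 + 25000 + 75000 + 52000 + 61000 = 216000
Overall mean = 7551000 / 216000 = 34.958333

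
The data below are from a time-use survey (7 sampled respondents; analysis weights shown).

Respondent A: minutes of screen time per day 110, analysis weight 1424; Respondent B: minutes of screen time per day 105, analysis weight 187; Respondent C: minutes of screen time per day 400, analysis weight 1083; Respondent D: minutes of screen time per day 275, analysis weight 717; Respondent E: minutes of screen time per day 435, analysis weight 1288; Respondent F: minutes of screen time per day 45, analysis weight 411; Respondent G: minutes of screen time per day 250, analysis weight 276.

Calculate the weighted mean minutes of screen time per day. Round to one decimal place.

270.0

Weighted sum = 110×1424 + 105×187 + 400×1083 + 275×717 + 435×1288 + 45×411 + 250×276
  = 156640 + 19635 + 433200 + 197175 + 560280 + 18495 + 69000 = 1454425
Sum of weights = 1424 + 187 + 1083 + 717 + 1288 + 411 + 276 = 5386
Weighted mean = 1454425 / 5386 = 270.03806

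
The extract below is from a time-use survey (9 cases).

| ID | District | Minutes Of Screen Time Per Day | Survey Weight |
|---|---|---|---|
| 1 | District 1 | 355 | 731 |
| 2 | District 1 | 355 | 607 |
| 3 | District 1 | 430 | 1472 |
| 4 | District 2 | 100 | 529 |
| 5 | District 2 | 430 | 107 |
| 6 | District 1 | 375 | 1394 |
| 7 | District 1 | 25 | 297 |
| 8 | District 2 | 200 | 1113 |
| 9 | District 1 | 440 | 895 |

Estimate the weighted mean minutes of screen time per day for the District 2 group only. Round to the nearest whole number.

District 2 rows: 4, 5, 8
Weighted sum = 321510
Sum of weights = 529 + 107 + 1113 = 1749
Weighted mean = 321510 / 1749 = 183.82504

184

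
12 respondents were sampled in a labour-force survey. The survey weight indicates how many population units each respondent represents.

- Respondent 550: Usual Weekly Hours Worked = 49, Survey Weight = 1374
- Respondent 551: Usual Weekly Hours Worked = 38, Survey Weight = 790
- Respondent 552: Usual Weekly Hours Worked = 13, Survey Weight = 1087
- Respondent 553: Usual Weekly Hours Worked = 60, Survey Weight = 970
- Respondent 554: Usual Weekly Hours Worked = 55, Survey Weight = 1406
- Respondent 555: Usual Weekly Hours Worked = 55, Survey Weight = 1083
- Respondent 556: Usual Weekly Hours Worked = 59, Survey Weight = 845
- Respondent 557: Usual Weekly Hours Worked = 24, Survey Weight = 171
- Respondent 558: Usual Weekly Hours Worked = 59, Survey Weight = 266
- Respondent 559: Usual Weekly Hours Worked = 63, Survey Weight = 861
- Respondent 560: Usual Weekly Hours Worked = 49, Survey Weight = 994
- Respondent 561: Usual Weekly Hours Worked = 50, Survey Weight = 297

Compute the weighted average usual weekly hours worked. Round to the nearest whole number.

49

Weighted sum = 49×1374 + 38×790 + 13×1087 + 60×970 + 55×1406 + 55×1083 + 59×845 + 24×171 + 59×266 + 63×861 + 49×994 + 50×297
  = 494024
Sum of weights = 1374 + 790 + 1087 + 970 + 1406 + 1083 + 845 + 171 + 266 + 861 + 994 + 297 = 10144
Weighted mean = 494024 / 10144 = 48.701104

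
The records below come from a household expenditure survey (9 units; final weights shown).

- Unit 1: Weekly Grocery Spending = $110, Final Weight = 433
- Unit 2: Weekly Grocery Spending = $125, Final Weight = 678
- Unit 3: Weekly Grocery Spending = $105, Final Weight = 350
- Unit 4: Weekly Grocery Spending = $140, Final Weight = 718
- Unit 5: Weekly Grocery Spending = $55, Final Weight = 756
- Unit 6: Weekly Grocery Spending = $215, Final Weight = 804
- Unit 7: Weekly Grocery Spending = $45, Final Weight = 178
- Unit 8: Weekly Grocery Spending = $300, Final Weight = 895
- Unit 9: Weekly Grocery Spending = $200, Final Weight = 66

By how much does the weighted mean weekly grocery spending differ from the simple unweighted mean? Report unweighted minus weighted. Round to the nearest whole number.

Unweighted sum = 110 + 125 + 105 + 140 + 55 + 215 + 45 + 300 + 200 = 1295
Unweighted mean = 1295 / 9 = 143.88889
Weighted sum = 110×433 + 125×678 + 105×350 + 140×718 + 55×756 + 215×804 + 45×178 + 300×895 + 200×66
  = 47630 + 84750 + 36750 + 100520 + 41580 + 172860 + 8010 + 268500 + 13200 = 773800
Sum of weights = 433 + 678 + 350 + 718 + 756 + 804 + 178 + 895 + 66 = 4878
Weighted mean = 773800 / 4878 = 158.63059
Difference (unweighted minus weighted) = -14.741697

-15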